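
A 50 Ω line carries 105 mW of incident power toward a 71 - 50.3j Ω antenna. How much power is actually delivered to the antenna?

P_delivered ≈ 86.8 mW

|Γ| = |(21 − j50.3)/(121 − j50.3)| = 0.416
|Γ|² = 0.173
P_refl = |Γ|²·P_inc = 18.2 mW, P_del = (1 − |Γ|²)·P_inc = 86.8 mW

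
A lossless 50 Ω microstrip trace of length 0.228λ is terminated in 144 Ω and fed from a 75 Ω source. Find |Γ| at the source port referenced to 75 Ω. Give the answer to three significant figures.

|Γ| ≈ 0.621

βl = 2π × 0.228 = 82.1°
tan(βl) = 7.19
Z_in = Z_0·(Z_L + jZ_0·tanβl)/(Z_0 + jZ_L·tanβl) = 17.7 − j6.1 Ω
Γ_s = (Z_in − Z_s)/(Z_in + Z_s) = (-57.3 − j6.1)/(92.7 − j6.1), |Γ_s| = 0.621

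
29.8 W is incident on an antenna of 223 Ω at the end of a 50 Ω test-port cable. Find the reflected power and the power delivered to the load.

Γ = (223 − 50)/(223 + 50) = 0.634
|Γ|² = 0.402
P_refl = |Γ|²·P_inc = 12 W, P_del = (1 − |Γ|²)·P_inc = 17.8 W

P_reflected ≈ 12 W; P_delivered ≈ 17.8 W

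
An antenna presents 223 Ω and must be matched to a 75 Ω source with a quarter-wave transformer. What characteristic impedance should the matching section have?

Z_qwt ≈ 129 Ω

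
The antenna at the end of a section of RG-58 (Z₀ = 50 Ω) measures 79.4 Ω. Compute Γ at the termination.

Γ = (Z_L − Z_0)/(Z_L + Z_0) = (79.4 − 50)/(79.4 + 50) = 29.4/129.4

Γ = 0.227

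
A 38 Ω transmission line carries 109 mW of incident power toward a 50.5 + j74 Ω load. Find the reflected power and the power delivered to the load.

|Γ| = |(12.5 + j74)/(88.5 + j74)| = 0.651
|Γ|² = 0.423
P_refl = |Γ|²·P_inc = 46.1 mW, P_del = (1 − |Γ|²)·P_inc = 62.9 mW

P_reflected ≈ 46.1 mW; P_delivered ≈ 62.9 mW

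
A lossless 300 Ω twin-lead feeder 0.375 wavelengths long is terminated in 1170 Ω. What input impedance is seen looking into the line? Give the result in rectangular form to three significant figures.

βl = 2π × 0.375 = 135°
tan(βl) = tan(135°) = -1
Z_in = Z_0·(Z_L + jZ_0·tanβl)/(Z_0 + jZ_L·tanβl)
     = 300·(1170 − j300)/(300 − j1170)

Z_in ≈ 144 + j263 Ω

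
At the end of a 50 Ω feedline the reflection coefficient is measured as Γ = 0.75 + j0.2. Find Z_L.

Z_L ≈ 194 + j195 Ω

Z_L = Z_0·(1 + Γ)/(1 − Γ) = 50·(1.75 + j0.2)/(0.25 − j0.2)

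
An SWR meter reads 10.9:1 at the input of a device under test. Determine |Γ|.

|Γ| ≈ 0.832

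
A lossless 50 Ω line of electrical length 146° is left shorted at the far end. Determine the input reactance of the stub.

X_in ≈ -33.7 Ω (capacitive)

tan(βl) = -0.675
For a shorted stub, Z_in = jZ_0·tan(βl)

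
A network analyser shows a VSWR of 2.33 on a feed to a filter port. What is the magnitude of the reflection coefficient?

|Γ| ≈ 0.399

|Γ| = (S − 1)/(S + 1) = (2.33 − 1)/(2.33 + 1) = 1.33/3.33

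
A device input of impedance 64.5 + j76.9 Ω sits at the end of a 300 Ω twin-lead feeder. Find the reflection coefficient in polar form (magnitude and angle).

Γ ≈ 0.665 ∠ 150°

Γ = (Z_L − Z_0)/(Z_L + Z_0) = (-235.5 + j76.9)/(364.5 + j76.9)
|Γ| = 248/373 = 0.665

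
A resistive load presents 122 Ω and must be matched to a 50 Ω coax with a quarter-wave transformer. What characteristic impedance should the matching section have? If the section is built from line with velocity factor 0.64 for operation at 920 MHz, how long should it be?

Z_qwt = √(Z_0·R_L) = √(50 × 122) = √6100
λ = 0.64·c/f = 0.209 m, so l = λ/4 = 0.0522 m

Z_qwt ≈ 78.1 Ω; length ≈ 5.22 cm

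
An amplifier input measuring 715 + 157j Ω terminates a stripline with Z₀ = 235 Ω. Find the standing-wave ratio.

VSWR ≈ 3.21

Γ = (Z_L − Z_0)/(Z_L + Z_0) = (480 + j157)/(950 + j157)
|Γ| = 505/963 = 0.524
VSWR = (1 + |Γ|)/(1 − |Γ|) = 1.52/0.476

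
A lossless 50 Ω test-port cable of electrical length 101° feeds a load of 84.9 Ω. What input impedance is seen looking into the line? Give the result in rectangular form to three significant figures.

tan(βl) = tan(101°) = -5.14
Z_in = Z_0·(Z_L + jZ_0·tanβl)/(Z_0 + jZ_L·tanβl)
     = 50·(84.9 − j257)/(50 − j437)

Z_in ≈ 30.2 + j6.27 Ω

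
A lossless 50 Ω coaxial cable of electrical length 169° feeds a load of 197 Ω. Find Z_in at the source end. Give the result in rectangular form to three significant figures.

tan(βl) = tan(169°) = -0.194
Z_in = Z_0·(Z_L + jZ_0·tanβl)/(Z_0 + jZ_L·tanβl)
     = 50·(197 − j9.72)/(50 − j38.3)

Z_in ≈ 129 + j89 Ω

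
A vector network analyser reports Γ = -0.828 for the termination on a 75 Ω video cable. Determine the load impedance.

Z_L = Z_0·(1 + Γ)/(1 − Γ) = 75·(0.172)/(1.83)

Z_L ≈ 7.06 Ω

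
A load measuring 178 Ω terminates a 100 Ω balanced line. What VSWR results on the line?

VSWR ≈ 1.78

For a purely resistive load, VSWR = R_L/Z_0 or Z_0/R_L (whichever > 1) = 178/100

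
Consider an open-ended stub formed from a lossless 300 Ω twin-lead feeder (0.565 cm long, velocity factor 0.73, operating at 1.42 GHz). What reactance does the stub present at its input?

X_in ≈ -1280 Ω (capacitive)

λ = v/f = 0.73·c / 1.42 GHz = 0.154 m
βl = 2π·l/λ = 2π × 0.0366 = 13.2°
tan(βl) = 0.234
For an open-ended stub, Z_in = −jZ_0·cot(βl) = −jZ_0/tan(βl)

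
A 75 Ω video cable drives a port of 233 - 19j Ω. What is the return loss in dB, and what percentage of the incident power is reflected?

Γ = (158 − j19)/(308 − j19), |Γ| = 0.516
RL = −20·log₁₀(0.516) = 5.75 dB
P_refl/P_inc = |Γ|² = 0.266

RL ≈ 5.75 dB; 26.6% of incident power reflected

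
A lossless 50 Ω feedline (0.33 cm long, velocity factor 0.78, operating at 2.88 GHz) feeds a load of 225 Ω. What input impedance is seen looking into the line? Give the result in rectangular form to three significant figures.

λ = v/f = 0.78·c / 2.88 GHz = 0.0813 m
βl = 2π·l/λ = 2π × 0.0406 = 14.6°
tan(βl) = tan(14.6°) = 0.261
Z_in = Z_0·(Z_L + jZ_0·tanβl)/(Z_0 + jZ_L·tanβl)
     = 50·(225 + j13)/(50 + j58.7)

Z_in ≈ 101 − j106 Ω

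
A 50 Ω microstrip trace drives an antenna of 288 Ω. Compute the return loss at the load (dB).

Γ = (288 − 50)/(288 + 50) = 0.704
RL = −20·log₁₀|Γ| = −20·log₁₀(0.704)

RL ≈ 3.05 dB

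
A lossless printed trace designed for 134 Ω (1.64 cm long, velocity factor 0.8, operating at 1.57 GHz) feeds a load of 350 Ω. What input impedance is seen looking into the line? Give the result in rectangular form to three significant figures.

λ = v/f = 0.8·c / 1.57 GHz = 0.153 m
βl = 2π·l/λ = 2π × 0.107 = 38.6°
tan(βl) = tan(38.6°) = 0.799
Z_in = Z_0·(Z_L + jZ_0·tanβl)/(Z_0 + jZ_L·tanβl)
     = 134·(350 + j107)/(134 + j280)

Z_in ≈ 107 − j116 Ω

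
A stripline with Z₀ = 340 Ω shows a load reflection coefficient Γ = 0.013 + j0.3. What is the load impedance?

Z_L = Z_0·(1 + Γ)/(1 − Γ) = 340·(1.01 + j0.3)/(0.987 − j0.3)

Z_L ≈ 291 + j192 Ω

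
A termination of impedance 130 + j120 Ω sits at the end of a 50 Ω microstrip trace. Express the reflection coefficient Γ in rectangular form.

Γ ≈ 0.615 + j0.256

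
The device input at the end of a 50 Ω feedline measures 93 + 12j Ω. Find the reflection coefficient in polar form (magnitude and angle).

Γ = (Z_L − Z_0)/(Z_L + Z_0) = (43 + j12)/(143 + j12)
|Γ| = 44.6/144 = 0.311

Γ ≈ 0.311 ∠ 10.8°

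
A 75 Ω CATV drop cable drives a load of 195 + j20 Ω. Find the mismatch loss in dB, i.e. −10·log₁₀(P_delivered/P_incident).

mismatch loss ≈ 0.979 dB

Γ = (120 + j20)/(270 + j20), |Γ| = 0.449
|Γ|² = 0.202, so P_del/P_inc = 1 − |Γ|² = 0.798
ML = −10·log₁₀(1 − |Γ|²)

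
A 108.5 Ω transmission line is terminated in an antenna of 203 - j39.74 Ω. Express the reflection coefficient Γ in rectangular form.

Γ ≈ 0.315 − j0.0875

Γ = (Z_L − Z_0)/(Z_L + Z_0) = (94.5 − j39.74)/(311.5 − j39.74)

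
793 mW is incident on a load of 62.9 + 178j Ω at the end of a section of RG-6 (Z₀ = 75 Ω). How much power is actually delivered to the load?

P_delivered ≈ 295 mW

|Γ| = |(-12.1 + j178)/(137.9 + j178)| = 0.792
|Γ|² = 0.628
P_refl = |Γ|²·P_inc = 498 mW, P_del = (1 − |Γ|²)·P_inc = 295 mW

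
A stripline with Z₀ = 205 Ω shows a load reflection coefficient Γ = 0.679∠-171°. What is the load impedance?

Z_L ≈ 39.4 − j15.5 Ω

Z_L = Z_0·(1 + Γ)/(1 − Γ) = 205·(0.329 − j0.106)/(1.67 + j0.106)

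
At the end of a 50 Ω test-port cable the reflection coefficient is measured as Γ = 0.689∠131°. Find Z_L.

Z_L ≈ 11 + j21.9 Ω

Z_L = Z_0·(1 + Γ)/(1 − Γ) = 50·(0.548 + j0.52)/(1.45 − j0.52)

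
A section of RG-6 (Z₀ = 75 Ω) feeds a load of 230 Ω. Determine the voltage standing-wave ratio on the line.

VSWR ≈ 3.07

Γ = (230 − 75)/(230 + 75) = 0.508
VSWR = (1 + 0.508)/(1 − 0.508)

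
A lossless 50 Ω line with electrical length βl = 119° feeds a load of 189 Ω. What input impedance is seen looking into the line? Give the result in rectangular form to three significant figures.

tan(βl) = tan(119°) = -1.8
Z_in = Z_0·(Z_L + jZ_0·tanβl)/(Z_0 + jZ_L·tanβl)
     = 50·(189 − j90.2)/(50 − j341)

Z_in ≈ 16.9 + j25.2 Ω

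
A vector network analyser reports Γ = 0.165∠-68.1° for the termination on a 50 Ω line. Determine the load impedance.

Z_L = Z_0·(1 + Γ)/(1 − Γ) = 50·(1.06 − j0.153)/(0.938 + j0.153)

Z_L ≈ 53.8 − j16.9 Ω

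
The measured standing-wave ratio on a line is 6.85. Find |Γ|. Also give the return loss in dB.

|Γ| ≈ 0.745; return loss ≈ 2.55 dB

|Γ| = (S − 1)/(S + 1) = (6.85 − 1)/(6.85 + 1) = 5.85/7.85
RL = −20·log₁₀|Γ| = −20·log₁₀(0.745)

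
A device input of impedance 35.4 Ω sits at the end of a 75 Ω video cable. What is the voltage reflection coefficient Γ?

Γ = (Z_L − Z_0)/(Z_L + Z_0) = (35.4 − 75)/(35.4 + 75) = -39.6/110.4

Γ = -0.359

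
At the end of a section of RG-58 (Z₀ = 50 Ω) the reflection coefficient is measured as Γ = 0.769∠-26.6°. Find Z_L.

Z_L = Z_0·(1 + Γ)/(1 − Γ) = 50·(1.69 − j0.344)/(0.312 + j0.344)

Z_L ≈ 94.5 − j159 Ω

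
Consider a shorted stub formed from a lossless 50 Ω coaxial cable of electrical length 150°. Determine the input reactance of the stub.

X_in ≈ -28.9 Ω (capacitive)

tan(βl) = -0.577
For a shorted stub, Z_in = jZ_0·tan(βl)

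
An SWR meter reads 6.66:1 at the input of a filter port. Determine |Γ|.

|Γ| = (S − 1)/(S + 1) = (6.66 − 1)/(6.66 + 1) = 5.66/7.66

|Γ| ≈ 0.739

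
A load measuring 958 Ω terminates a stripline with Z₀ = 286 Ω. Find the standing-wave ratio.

Γ = (958 − 286)/(958 + 286) = 0.54
VSWR = (1 + 0.54)/(1 − 0.54)

VSWR ≈ 3.35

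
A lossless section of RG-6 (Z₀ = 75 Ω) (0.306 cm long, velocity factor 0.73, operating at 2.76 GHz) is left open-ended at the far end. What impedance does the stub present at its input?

Z_in ≈ −j303 Ω

λ = v/f = 0.73·c / 2.76 GHz = 0.0793 m
βl = 2π·l/λ = 2π × 0.0386 = 13.9°
tan(βl) = 0.247
For an open-ended stub, Z_in = −jZ_0·cot(βl) = −jZ_0/tan(βl)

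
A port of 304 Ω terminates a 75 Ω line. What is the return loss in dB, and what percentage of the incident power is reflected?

Γ = (304 − 75)/(304 + 75) = 0.604
RL = −20·log₁₀(0.604) = 4.38 dB
P_refl/P_inc = |Γ|² = 0.365

RL ≈ 4.38 dB; 36.5% of incident power reflected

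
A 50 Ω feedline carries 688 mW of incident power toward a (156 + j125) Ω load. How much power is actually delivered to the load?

P_delivered ≈ 370 mW

|Γ| = |(106 + j125)/(206 + j125)| = 0.68
|Γ|² = 0.463
P_refl = |Γ|²·P_inc = 318 mW, P_del = (1 − |Γ|²)·P_inc = 370 mW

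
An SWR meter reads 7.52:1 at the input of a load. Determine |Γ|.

|Γ| ≈ 0.765

|Γ| = (S − 1)/(S + 1) = (7.52 − 1)/(7.52 + 1) = 6.52/8.52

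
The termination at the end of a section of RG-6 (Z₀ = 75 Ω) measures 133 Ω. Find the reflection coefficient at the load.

Γ = 0.279

Γ = (Z_L − Z_0)/(Z_L + Z_0) = (133 − 75)/(133 + 75) = 58/208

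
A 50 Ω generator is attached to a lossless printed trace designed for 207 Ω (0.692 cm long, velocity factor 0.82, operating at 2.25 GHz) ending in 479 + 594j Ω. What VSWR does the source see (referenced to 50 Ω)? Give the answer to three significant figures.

λ = v/f = 0.82·c / 2.25 GHz = 0.109 m
βl = 2π·l/λ = 2π × 0.0633 = 22.8°
tan(βl) = 0.42
Z_in = Z_0·(Z_L + jZ_0·tanβl)/(Z_0 + jZ_L·tanβl) = 571 − j613 Ω
Γ_s = (Z_in − Z_s)/(Z_in + Z_s) = (521 − j613)/(621 − j613), |Γ_s| = 0.922
VSWR = (1 + |Γ_s|)/(1 − |Γ_s|)

VSWR ≈ 24.6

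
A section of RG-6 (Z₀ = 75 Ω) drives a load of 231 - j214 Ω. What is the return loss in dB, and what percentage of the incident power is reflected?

RL ≈ 2.98 dB; 50.3% of incident power reflected

Γ = (156 − j214)/(306 − j214), |Γ| = 0.709
RL = −20·log₁₀(0.709) = 2.98 dB
P_refl/P_inc = |Γ|² = 0.503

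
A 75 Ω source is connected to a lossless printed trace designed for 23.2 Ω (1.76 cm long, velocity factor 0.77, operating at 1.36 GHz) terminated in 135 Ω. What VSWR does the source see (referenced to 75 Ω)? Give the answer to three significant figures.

λ = v/f = 0.77·c / 1.36 GHz = 0.17 m
βl = 2π·l/λ = 2π × 0.104 = 37.3°
tan(βl) = 0.762
Z_in = Z_0·(Z_L + jZ_0·tanβl)/(Z_0 + jZ_L·tanβl) = 10.3 − j28.1 Ω
Γ_s = (Z_in − Z_s)/(Z_in + Z_s) = (-64.7 − j28.1)/(85.3 − j28.1), |Γ_s| = 0.785
VSWR = (1 + |Γ_s|)/(1 − |Γ_s|)

VSWR ≈ 8.3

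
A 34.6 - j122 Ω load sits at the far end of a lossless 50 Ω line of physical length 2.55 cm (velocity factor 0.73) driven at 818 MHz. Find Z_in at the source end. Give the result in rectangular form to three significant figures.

Z_in ≈ 6.93 − j34.2 Ω

λ = v/f = 0.73·c / 818 MHz = 0.268 m
βl = 2π·l/λ = 2π × 0.0952 = 34.3°
tan(βl) = tan(34.3°) = 0.682
Z_in = Z_0·(Z_L + jZ_0·tanβl)/(Z_0 + jZ_L·tanβl)
     = 50·(34.6 − j87.9)/(133 + j23.6)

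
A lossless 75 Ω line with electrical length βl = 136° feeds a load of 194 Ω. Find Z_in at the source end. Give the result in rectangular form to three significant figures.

Z_in ≈ 51.8 + j56.9 Ω

tan(βl) = tan(136°) = -0.966
Z_in = Z_0·(Z_L + jZ_0·tanβl)/(Z_0 + jZ_L·tanβl)
     = 75·(194 − j72.4)/(75 − j187)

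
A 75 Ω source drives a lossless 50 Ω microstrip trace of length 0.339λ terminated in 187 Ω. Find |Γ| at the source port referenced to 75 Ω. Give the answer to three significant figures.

|Γ| ≈ 0.653

βl = 2π × 0.339 = 122°
tan(βl) = -1.6
Z_in = Z_0·(Z_L + jZ_0·tanβl)/(Z_0 + jZ_L·tanβl) = 18.1 + j28.3 Ω
Γ_s = (Z_in − Z_s)/(Z_in + Z_s) = (-56.9 + j28.3)/(93.1 + j28.3), |Γ_s| = 0.653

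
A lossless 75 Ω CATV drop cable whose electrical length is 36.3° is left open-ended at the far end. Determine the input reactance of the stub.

tan(βl) = 0.735
For an open-ended stub, Z_in = −jZ_0·cot(βl) = −jZ_0/tan(βl)

X_in ≈ -102 Ω (capacitive)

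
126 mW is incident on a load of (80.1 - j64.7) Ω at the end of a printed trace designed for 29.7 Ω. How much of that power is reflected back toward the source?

P_reflected ≈ 52.2 mW

|Γ| = |(50.4 − j64.7)/(109.8 − j64.7)| = 0.644
|Γ|² = 0.414
P_refl = |Γ|²·P_inc = 52.2 mW, P_del = (1 − |Γ|²)·P_inc = 73.8 mW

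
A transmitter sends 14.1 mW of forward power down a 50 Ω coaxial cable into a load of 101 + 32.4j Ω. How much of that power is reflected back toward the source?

|Γ| = |(51 + j32.4)/(151 + j32.4)| = 0.391
|Γ|² = 0.153
P_refl = |Γ|²·P_inc = 2.16 mW, P_del = (1 − |Γ|²)·P_inc = 11.9 mW

P_reflected ≈ 2.16 mW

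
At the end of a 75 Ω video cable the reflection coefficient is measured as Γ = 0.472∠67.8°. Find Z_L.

Z_L = Z_0·(1 + Γ)/(1 − Γ) = 75·(1.18 + j0.437)/(0.822 − j0.437)

Z_L ≈ 67.3 + j75.7 Ω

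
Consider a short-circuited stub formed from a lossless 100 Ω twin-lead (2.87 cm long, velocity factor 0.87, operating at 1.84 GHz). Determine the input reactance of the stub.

λ = v/f = 0.87·c / 1.84 GHz = 0.142 m
βl = 2π·l/λ = 2π × 0.202 = 72.8°
tan(βl) = 3.24
For a short-circuited stub, Z_in = jZ_0·tan(βl)

X_in ≈ 324 Ω (inductive)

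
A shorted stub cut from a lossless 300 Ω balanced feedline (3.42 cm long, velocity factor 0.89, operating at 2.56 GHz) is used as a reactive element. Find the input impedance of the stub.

Z_in ≈ −j563 Ω

λ = v/f = 0.89·c / 2.56 GHz = 0.104 m
βl = 2π·l/λ = 2π × 0.328 = 118°
tan(βl) = -1.88
For a shorted stub, Z_in = jZ_0·tan(βl)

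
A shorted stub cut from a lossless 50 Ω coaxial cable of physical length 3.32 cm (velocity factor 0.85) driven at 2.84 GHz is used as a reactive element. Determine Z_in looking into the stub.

Z_in ≈ −j53.4 Ω

λ = v/f = 0.85·c / 2.84 GHz = 0.0898 m
βl = 2π·l/λ = 2π × 0.37 = 133°
tan(βl) = -1.07
For a shorted stub, Z_in = jZ_0·tan(βl)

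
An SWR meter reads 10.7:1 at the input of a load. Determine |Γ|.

|Γ| = (S − 1)/(S + 1) = (10.7 − 1)/(10.7 + 1) = 9.7/11.7

|Γ| ≈ 0.829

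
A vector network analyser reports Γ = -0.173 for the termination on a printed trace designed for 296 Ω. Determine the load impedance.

Z_L = Z_0·(1 + Γ)/(1 − Γ) = 296·(0.827)/(1.17)

Z_L ≈ 209 Ω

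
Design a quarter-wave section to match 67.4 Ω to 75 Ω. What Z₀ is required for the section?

Z_qwt ≈ 71.1 Ω

Z_qwt = √(Z_0·R_L) = √(75 × 67.4) = √5055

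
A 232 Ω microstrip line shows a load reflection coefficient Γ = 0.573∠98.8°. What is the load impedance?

Z_L ≈ 104 + j175 Ω

Z_L = Z_0·(1 + Γ)/(1 − Γ) = 232·(0.912 + j0.566)/(1.09 − j0.566)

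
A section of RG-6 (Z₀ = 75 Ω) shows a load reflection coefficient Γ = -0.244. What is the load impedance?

Z_L = Z_0·(1 + Γ)/(1 − Γ) = 75·(0.756)/(1.24)

Z_L ≈ 45.6 Ω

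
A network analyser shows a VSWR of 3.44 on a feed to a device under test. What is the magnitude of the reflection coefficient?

|Γ| = (S − 1)/(S + 1) = (3.44 − 1)/(3.44 + 1) = 2.44/4.44

|Γ| ≈ 0.55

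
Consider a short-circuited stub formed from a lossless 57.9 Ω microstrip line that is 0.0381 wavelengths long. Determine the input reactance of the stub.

X_in ≈ 14.1 Ω (inductive)

βl = 2π × 0.0381 = 13.7°
tan(βl) = 0.244
For a short-circuited stub, Z_in = jZ_0·tan(βl)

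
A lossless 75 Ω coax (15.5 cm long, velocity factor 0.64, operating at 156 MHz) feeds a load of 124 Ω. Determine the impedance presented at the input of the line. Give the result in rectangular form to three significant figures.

λ = v/f = 0.64·c / 156 MHz = 1.23 m
βl = 2π·l/λ = 2π × 0.126 = 45.3°
tan(βl) = tan(45.3°) = 1.01
Z_in = Z_0·(Z_L + jZ_0·tanβl)/(Z_0 + jZ_L·tanβl)
     = 75·(124 + j75.9)/(75 + j125)

Z_in ≈ 66.1 − j34.6 Ω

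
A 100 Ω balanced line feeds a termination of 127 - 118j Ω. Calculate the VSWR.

VSWR ≈ 2.8

Γ = (Z_L − Z_0)/(Z_L + Z_0) = (27 − j118)/(227 − j118)
|Γ| = 121/256 = 0.473
VSWR = (1 + |Γ|)/(1 − |Γ|) = 1.47/0.527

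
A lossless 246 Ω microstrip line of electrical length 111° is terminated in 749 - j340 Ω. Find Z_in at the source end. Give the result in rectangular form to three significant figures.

Z_in ≈ 83.7 + j122 Ω

tan(βl) = tan(111°) = -2.61
Z_in = Z_0·(Z_L + jZ_0·tanβl)/(Z_0 + jZ_L·tanβl)
     = 246·(749 − j981)/(-640 − j1950)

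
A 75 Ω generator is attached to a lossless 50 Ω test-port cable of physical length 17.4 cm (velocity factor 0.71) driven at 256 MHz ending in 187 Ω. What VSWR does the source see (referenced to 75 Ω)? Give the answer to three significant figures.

λ = v/f = 0.71·c / 256 MHz = 0.832 m
βl = 2π·l/λ = 2π × 0.209 = 75.3°
tan(βl) = 3.81
Z_in = Z_0·(Z_L + jZ_0·tanβl)/(Z_0 + jZ_L·tanβl) = 14.2 − j12.1 Ω
Γ_s = (Z_in − Z_s)/(Z_in + Z_s) = (-60.8 − j12.1)/(89.2 − j12.1), |Γ_s| = 0.688
VSWR = (1 + |Γ_s|)/(1 − |Γ_s|)

VSWR ≈ 5.42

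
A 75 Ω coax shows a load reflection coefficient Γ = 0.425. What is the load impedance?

Z_L = Z_0·(1 + Γ)/(1 − Γ) = 75·(1.43)/(0.575)

Z_L ≈ 186 Ω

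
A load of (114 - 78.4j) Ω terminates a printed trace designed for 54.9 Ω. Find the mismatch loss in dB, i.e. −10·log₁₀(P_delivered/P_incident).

mismatch loss ≈ 1.41 dB

Γ = (59.1 − j78.4)/(168.9 − j78.4), |Γ| = 0.527
|Γ|² = 0.278, so P_del/P_inc = 1 − |Γ|² = 0.722
ML = −10·log₁₀(1 − |Γ|²)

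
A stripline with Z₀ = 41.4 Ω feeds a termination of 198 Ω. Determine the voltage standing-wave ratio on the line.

VSWR ≈ 4.78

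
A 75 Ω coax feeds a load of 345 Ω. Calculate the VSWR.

VSWR ≈ 4.6

For a purely resistive load, VSWR = R_L/Z_0 or Z_0/R_L (whichever > 1) = 345/75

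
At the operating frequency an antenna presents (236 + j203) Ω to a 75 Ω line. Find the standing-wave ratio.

Γ = (Z_L − Z_0)/(Z_L + Z_0) = (161 + j203)/(311 + j203)
|Γ| = 259/371 = 0.698
VSWR = (1 + |Γ|)/(1 − |Γ|) = 1.7/0.302

VSWR ≈ 5.61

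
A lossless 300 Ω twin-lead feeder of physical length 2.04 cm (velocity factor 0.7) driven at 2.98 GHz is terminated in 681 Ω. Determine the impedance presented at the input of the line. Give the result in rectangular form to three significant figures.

λ = v/f = 0.7·c / 2.98 GHz = 0.0705 m
βl = 2π·l/λ = 2π × 0.289 = 104°
tan(βl) = tan(104°) = -3.95
Z_in = Z_0·(Z_L + jZ_0·tanβl)/(Z_0 + jZ_L·tanβl)
     = 300·(681 − j1180)/(300 − j2690)

Z_in ≈ 139 + j60.5 Ω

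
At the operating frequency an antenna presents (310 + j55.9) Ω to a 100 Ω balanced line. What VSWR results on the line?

VSWR ≈ 3.21

Γ = (Z_L − Z_0)/(Z_L + Z_0) = (210 + j55.9)/(410 + j55.9)
|Γ| = 217/414 = 0.525
VSWR = (1 + |Γ|)/(1 − |Γ|) = 1.53/0.475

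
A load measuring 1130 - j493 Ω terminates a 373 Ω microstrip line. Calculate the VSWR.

VSWR ≈ 3.66

Γ = (Z_L − Z_0)/(Z_L + Z_0) = (757 − j493)/(1503 − j493)
|Γ| = 903/1580 = 0.571
VSWR = (1 + |Γ|)/(1 − |Γ|) = 1.57/0.429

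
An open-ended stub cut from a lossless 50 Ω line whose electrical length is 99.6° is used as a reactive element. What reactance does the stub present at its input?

X_in ≈ 8.46 Ω (inductive)

tan(βl) = -5.91
For an open-ended stub, Z_in = −jZ_0·cot(βl) = −jZ_0/tan(βl)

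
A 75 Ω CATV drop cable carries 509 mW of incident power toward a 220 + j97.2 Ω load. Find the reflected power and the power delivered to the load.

P_reflected ≈ 161 mW; P_delivered ≈ 348 mW

|Γ| = |(145 + j97.2)/(295 + j97.2)| = 0.562
|Γ|² = 0.316
P_refl = |Γ|²·P_inc = 161 mW, P_del = (1 − |Γ|²)·P_inc = 348 mW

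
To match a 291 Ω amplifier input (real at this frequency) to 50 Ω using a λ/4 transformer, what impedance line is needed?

Z_qwt ≈ 121 Ω

Z_qwt = √(Z_0·R_L) = √(50 × 291) = √14550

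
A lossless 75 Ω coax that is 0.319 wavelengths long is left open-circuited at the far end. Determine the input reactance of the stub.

βl = 2π × 0.319 = 115°
tan(βl) = -2.16
For an open-circuited stub, Z_in = −jZ_0·cot(βl) = −jZ_0/tan(βl)

X_in ≈ 34.7 Ω (inductive)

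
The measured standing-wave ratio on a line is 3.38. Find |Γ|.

|Γ| ≈ 0.543

|Γ| = (S − 1)/(S + 1) = (3.38 − 1)/(3.38 + 1) = 2.38/4.38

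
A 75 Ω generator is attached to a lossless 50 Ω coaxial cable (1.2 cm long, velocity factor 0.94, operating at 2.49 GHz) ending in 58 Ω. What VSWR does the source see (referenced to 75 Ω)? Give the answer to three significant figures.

λ = v/f = 0.94·c / 2.49 GHz = 0.113 m
βl = 2π·l/λ = 2π × 0.106 = 38.1°
tan(βl) = 0.785
Z_in = Z_0·(Z_L + jZ_0·tanβl)/(Z_0 + jZ_L·tanβl) = 51.2 − j7.42 Ω
Γ_s = (Z_in − Z_s)/(Z_in + Z_s) = (-23.8 − j7.42)/(126 − j7.42), |Γ_s| = 0.197
VSWR = (1 + |Γ_s|)/(1 − |Γ_s|)

VSWR ≈ 1.49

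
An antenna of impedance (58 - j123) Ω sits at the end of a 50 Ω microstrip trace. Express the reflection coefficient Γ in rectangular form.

Γ = (Z_L − Z_0)/(Z_L + Z_0) = (8 − j123)/(108 − j123)

Γ ≈ 0.597 − j0.459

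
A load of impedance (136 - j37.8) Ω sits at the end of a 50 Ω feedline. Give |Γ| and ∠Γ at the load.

Γ = (Z_L − Z_0)/(Z_L + Z_0) = (86 − j37.8)/(186 − j37.8)
|Γ| = 93.9/190 = 0.495

Γ ≈ 0.495 ∠ -12.2°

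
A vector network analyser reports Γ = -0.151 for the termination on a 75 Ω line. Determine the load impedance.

Z_L ≈ 55.3 Ω

Z_L = Z_0·(1 + Γ)/(1 − Γ) = 75·(0.849)/(1.15)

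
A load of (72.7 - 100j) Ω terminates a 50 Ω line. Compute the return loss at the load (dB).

RL ≈ 3.77 dB

Γ = (22.7 − j100)/(122.7 − j100), |Γ| = 0.648
RL = −20·log₁₀|Γ| = −20·log₁₀(0.648)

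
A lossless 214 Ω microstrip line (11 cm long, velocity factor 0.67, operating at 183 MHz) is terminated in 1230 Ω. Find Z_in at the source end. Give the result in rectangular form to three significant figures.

Z_in ≈ 102 − j270 Ω

λ = v/f = 0.67·c / 183 MHz = 1.1 m
βl = 2π·l/λ = 2π × 0.1 = 36.1°
tan(βl) = tan(36.1°) = 0.728
Z_in = Z_0·(Z_L + jZ_0·tanβl)/(Z_0 + jZ_L·tanβl)
     = 214·(1230 + j156)/(214 + j895)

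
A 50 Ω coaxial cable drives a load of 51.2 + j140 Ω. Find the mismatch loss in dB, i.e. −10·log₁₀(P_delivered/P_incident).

Γ = (1.2 + j140)/(101.2 + j140), |Γ| = 0.81
|Γ|² = 0.657, so P_del/P_inc = 1 − |Γ|² = 0.343
ML = −10·log₁₀(1 − |Γ|²)

mismatch loss ≈ 4.65 dB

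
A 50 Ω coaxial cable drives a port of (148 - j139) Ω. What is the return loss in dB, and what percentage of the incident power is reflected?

RL ≈ 3.06 dB; 49.4% of incident power reflected

Γ = (98 − j139)/(198 − j139), |Γ| = 0.703
RL = −20·log₁₀(0.703) = 3.06 dB
P_refl/P_inc = |Γ|² = 0.494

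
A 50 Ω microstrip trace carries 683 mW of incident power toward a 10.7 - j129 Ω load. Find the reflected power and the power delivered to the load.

P_reflected ≈ 611 mW; P_delivered ≈ 71.9 mW

|Γ| = |(-39.3 − j129)/(60.7 − j129)| = 0.946
|Γ|² = 0.895
P_refl = |Γ|²·P_inc = 611 mW, P_del = (1 − |Γ|²)·P_inc = 71.9 mW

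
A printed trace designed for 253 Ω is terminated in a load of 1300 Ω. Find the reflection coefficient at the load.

Γ = 0.674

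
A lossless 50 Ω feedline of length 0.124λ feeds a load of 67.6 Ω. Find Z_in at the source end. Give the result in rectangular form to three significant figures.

βl = 2π × 0.124 = 44.6°
tan(βl) = tan(44.6°) = 0.988
Z_in = Z_0·(Z_L + jZ_0·tanβl)/(Z_0 + jZ_L·tanβl)
     = 50·(67.6 + j49.4)/(50 + j66.8)

Z_in ≈ 48 − j14.7 Ω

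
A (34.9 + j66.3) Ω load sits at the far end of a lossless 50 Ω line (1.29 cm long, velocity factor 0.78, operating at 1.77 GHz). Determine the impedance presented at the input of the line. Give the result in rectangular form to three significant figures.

λ = v/f = 0.78·c / 1.77 GHz = 0.132 m
βl = 2π·l/λ = 2π × 0.0976 = 35.1°
tan(βl) = tan(35.1°) = 0.704
Z_in = Z_0·(Z_L + jZ_0·tanβl)/(Z_0 + jZ_L·tanβl)
     = 50·(34.9 + j101)/(3.36 + j24.6)

Z_in ≈ 212 − j42 Ω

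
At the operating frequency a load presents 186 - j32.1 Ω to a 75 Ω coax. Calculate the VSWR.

Γ = (Z_L − Z_0)/(Z_L + Z_0) = (111 − j32.1)/(261 − j32.1)
|Γ| = 116/263 = 0.439
VSWR = (1 + |Γ|)/(1 − |Γ|) = 1.44/0.561

VSWR ≈ 2.57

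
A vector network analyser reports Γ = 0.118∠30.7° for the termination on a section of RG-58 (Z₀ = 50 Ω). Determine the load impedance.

Z_L ≈ 60.8 + j7.43 Ω

Z_L = Z_0·(1 + Γ)/(1 − Γ) = 50·(1.1 + j0.0602)/(0.899 − j0.0602)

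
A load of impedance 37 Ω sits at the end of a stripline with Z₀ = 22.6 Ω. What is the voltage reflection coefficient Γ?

Γ = (Z_L − Z_0)/(Z_L + Z_0) = (37 − 22.6)/(37 + 22.6) = 14.4/59.6

Γ = 0.242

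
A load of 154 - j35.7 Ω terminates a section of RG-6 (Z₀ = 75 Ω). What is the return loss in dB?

Γ = (79 − j35.7)/(229 − j35.7), |Γ| = 0.374
RL = −20·log₁₀|Γ| = −20·log₁₀(0.374)

RL ≈ 8.54 dB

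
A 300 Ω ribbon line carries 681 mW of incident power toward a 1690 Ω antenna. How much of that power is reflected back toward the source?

P_reflected ≈ 332 mW

Γ = (1690 − 300)/(1690 + 300) = 0.698
|Γ|² = 0.488
P_refl = |Γ|²·P_inc = 332 mW, P_del = (1 − |Γ|²)·P_inc = 349 mW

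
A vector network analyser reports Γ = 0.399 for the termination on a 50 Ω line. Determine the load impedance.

Z_L = Z_0·(1 + Γ)/(1 − Γ) = 50·(1.4)/(0.601)

Z_L ≈ 116 Ω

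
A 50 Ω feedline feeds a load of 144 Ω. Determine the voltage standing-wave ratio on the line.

VSWR ≈ 2.88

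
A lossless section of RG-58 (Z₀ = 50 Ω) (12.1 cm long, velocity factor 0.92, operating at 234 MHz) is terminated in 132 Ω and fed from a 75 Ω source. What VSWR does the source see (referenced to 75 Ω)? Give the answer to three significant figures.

λ = v/f = 0.92·c / 234 MHz = 1.18 m
βl = 2π·l/λ = 2π × 0.103 = 36.9°
tan(βl) = 0.752
Z_in = Z_0·(Z_L + jZ_0·tanβl)/(Z_0 + jZ_L·tanβl) = 41.8 − j45.4 Ω
Γ_s = (Z_in − Z_s)/(Z_in + Z_s) = (-33.2 − j45.4)/(117 − j45.4), |Γ_s| = 0.449
VSWR = (1 + |Γ_s|)/(1 − |Γ_s|)

VSWR ≈ 2.63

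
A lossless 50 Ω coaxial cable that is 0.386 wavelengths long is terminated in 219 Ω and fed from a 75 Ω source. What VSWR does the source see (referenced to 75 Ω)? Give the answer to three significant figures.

βl = 2π × 0.386 = 139°
tan(βl) = -0.871
Z_in = Z_0·(Z_L + jZ_0·tanβl)/(Z_0 + jZ_L·tanβl) = 24.8 + j50.9 Ω
Γ_s = (Z_in − Z_s)/(Z_in + Z_s) = (-50.2 + j50.9)/(99.8 + j50.9), |Γ_s| = 0.639
VSWR = (1 + |Γ_s|)/(1 − |Γ_s|)

VSWR ≈ 4.53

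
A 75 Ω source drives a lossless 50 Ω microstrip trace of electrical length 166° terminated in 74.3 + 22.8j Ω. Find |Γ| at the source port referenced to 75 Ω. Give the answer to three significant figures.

|Γ| ≈ 0.247

tan(βl) = -0.249
Z_in = Z_0·(Z_L + jZ_0·tanβl)/(Z_0 + jZ_L·tanβl) = 57.3 + j28.3 Ω
Γ_s = (Z_in − Z_s)/(Z_in + Z_s) = (-17.7 + j28.3)/(132 + j28.3), |Γ_s| = 0.247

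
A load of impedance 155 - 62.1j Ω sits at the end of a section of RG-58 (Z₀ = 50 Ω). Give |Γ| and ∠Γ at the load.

Γ ≈ 0.57 ∠ -13.7°

Γ = (Z_L − Z_0)/(Z_L + Z_0) = (105 − j62.1)/(205 − j62.1)
|Γ| = 122/214 = 0.57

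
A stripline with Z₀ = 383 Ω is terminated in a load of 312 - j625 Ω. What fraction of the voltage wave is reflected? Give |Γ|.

|Γ| ≈ 0.673

Γ = (Z_L − Z_0)/(Z_L + Z_0) = (-71 − j625)/(695 − j625)
|Γ| = 629/935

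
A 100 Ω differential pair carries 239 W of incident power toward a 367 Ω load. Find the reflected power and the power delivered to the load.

Γ = (367 − 100)/(367 + 100) = 0.572
|Γ|² = 0.327
P_refl = |Γ|²·P_inc = 78.1 W, P_del = (1 − |Γ|²)·P_inc = 161 W

P_reflected ≈ 78.1 W; P_delivered ≈ 161 W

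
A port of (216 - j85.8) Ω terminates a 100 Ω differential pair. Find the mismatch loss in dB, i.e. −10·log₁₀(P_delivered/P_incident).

mismatch loss ≈ 0.938 dB

Γ = (116 − j85.8)/(316 − j85.8), |Γ| = 0.441
|Γ|² = 0.194, so P_del/P_inc = 1 − |Γ|² = 0.806
ML = −10·log₁₀(1 − |Γ|²)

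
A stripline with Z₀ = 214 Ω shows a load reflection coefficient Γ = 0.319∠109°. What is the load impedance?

Z_L = Z_0·(1 + Γ)/(1 − Γ) = 214·(0.896 + j0.302)/(1.1 − j0.302)

Z_L ≈ 147 + j98.6 Ω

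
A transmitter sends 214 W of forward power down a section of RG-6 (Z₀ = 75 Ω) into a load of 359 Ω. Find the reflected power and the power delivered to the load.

P_reflected ≈ 91.6 W; P_delivered ≈ 122 W

Γ = (359 − 75)/(359 + 75) = 0.654
|Γ|² = 0.428
P_refl = |Γ|²·P_inc = 91.6 W, P_del = (1 − |Γ|²)·P_inc = 122 W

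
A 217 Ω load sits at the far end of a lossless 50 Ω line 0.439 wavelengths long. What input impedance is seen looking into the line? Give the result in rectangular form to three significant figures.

βl = 2π × 0.439 = 158°
tan(βl) = tan(158°) = -0.403
Z_in = Z_0·(Z_L + jZ_0·tanβl)/(Z_0 + jZ_L·tanβl)
     = 50·(217 − j20.2)/(50 − j87.5)

Z_in ≈ 62.1 + j88.5 Ω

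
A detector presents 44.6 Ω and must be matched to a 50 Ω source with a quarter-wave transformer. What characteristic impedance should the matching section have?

Z_qwt = √(Z_0·R_L) = √(50 × 44.6) = √2230

Z_qwt ≈ 47.2 Ω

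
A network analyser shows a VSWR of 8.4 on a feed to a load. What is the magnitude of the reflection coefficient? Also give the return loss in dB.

|Γ| = (S − 1)/(S + 1) = (8.4 − 1)/(8.4 + 1) = 7.4/9.4
RL = −20·log₁₀|Γ| = −20·log₁₀(0.787)

|Γ| ≈ 0.787; return loss ≈ 2.08 dB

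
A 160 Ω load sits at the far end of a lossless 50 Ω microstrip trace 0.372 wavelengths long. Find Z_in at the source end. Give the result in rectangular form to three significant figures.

Z_in ≈ 27.6 + j39.8 Ω

βl = 2π × 0.372 = 134°
tan(βl) = tan(134°) = -1.04
Z_in = Z_0·(Z_L + jZ_0·tanβl)/(Z_0 + jZ_L·tanβl)
     = 50·(160 − j51.9)/(50 − j166)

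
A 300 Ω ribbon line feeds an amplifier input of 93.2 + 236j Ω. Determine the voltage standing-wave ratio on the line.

VSWR ≈ 5.33

Γ = (Z_L − Z_0)/(Z_L + Z_0) = (-206.8 + j236)/(393.2 + j236)
|Γ| = 314/459 = 0.684
VSWR = (1 + |Γ|)/(1 − |Γ|) = 1.68/0.316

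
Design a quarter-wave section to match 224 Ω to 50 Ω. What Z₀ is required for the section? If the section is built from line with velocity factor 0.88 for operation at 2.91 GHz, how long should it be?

Z_qwt ≈ 106 Ω; length ≈ 2.27 cm

Z_qwt = √(Z_0·R_L) = √(50 × 224) = √11200
λ = 0.88·c/f = 0.0907 m, so l = λ/4 = 0.0227 m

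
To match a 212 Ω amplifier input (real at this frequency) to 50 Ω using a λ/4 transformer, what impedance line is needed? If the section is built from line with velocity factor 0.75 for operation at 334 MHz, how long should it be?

Z_qwt ≈ 103 Ω; length ≈ 16.8 cm

Z_qwt = √(Z_0·R_L) = √(50 × 212) = √10600
λ = 0.75·c/f = 0.674 m, so l = λ/4 = 0.168 m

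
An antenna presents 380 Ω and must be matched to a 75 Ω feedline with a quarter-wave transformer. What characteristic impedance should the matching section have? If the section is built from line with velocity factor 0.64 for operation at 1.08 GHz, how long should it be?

Z_qwt ≈ 169 Ω; length ≈ 4.44 cm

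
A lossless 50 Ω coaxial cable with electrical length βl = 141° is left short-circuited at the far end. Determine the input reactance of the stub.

tan(βl) = -0.81
For a short-circuited stub, Z_in = jZ_0·tan(βl)

X_in ≈ -40.5 Ω (capacitive)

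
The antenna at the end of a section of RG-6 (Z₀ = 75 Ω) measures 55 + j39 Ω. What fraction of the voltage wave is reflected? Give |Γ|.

|Γ| ≈ 0.323

Γ = (Z_L − Z_0)/(Z_L + Z_0) = (-20 + j39)/(130 + j39)
|Γ| = 43.8/136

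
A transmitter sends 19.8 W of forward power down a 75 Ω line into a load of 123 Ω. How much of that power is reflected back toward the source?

P_reflected ≈ 1.16 W

Γ = (123 − 75)/(123 + 75) = 0.242
|Γ|² = 0.0588
P_refl = |Γ|²·P_inc = 1.16 W, P_del = (1 − |Γ|²)·P_inc = 18.6 W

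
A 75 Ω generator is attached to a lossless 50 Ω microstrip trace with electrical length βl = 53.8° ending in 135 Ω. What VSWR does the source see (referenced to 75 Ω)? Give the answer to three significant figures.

VSWR ≈ 3.32

tan(βl) = 1.37
Z_in = Z_0·(Z_L + jZ_0·tanβl)/(Z_0 + jZ_L·tanβl) = 26.5 − j29.4 Ω
Γ_s = (Z_in − Z_s)/(Z_in + Z_s) = (-48.5 − j29.4)/(101 − j29.4), |Γ_s| = 0.537
VSWR = (1 + |Γ_s|)/(1 − |Γ_s|)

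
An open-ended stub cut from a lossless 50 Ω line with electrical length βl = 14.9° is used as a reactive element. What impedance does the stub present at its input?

Z_in ≈ −j188 Ω

tan(βl) = 0.266
For an open-ended stub, Z_in = −jZ_0·cot(βl) = −jZ_0/tan(βl)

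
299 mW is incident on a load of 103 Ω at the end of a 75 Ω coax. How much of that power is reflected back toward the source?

P_reflected ≈ 7.4 mW

Γ = (103 − 75)/(103 + 75) = 0.157
|Γ|² = 0.0247
P_refl = |Γ|²·P_inc = 7.4 mW, P_del = (1 − |Γ|²)·P_inc = 292 mW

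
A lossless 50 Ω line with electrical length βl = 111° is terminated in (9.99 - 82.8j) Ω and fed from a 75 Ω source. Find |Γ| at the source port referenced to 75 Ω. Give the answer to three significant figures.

|Γ| ≈ 0.898

tan(βl) = -2.61
Z_in = Z_0·(Z_L + jZ_0·tanβl)/(Z_0 + jZ_L·tanβl) = 6.91 + j63.2 Ω
Γ_s = (Z_in − Z_s)/(Z_in + Z_s) = (-68.1 + j63.2)/(81.9 + j63.2), |Γ_s| = 0.898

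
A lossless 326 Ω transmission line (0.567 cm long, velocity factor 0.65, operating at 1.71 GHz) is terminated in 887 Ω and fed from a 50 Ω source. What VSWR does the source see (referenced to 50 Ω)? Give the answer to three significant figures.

VSWR ≈ 16.3

λ = v/f = 0.65·c / 1.71 GHz = 0.114 m
βl = 2π·l/λ = 2π × 0.0497 = 17.9°
tan(βl) = 0.323
Z_in = Z_0·(Z_L + jZ_0·tanβl)/(Z_0 + jZ_L·tanβl) = 553 − j380 Ω
Γ_s = (Z_in − Z_s)/(Z_in + Z_s) = (503 − j380)/(603 − j380), |Γ_s| = 0.885
VSWR = (1 + |Γ_s|)/(1 − |Γ_s|)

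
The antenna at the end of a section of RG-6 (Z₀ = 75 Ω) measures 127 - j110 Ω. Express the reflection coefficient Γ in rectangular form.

Γ = (Z_L − Z_0)/(Z_L + Z_0) = (52 − j110)/(202 − j110)

Γ ≈ 0.427 − j0.312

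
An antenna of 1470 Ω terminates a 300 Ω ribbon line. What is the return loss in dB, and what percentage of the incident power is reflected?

RL ≈ 3.6 dB; 43.7% of incident power reflected

Γ = (1470 − 300)/(1470 + 300) = 0.661
RL = −20·log₁₀(0.661) = 3.6 dB
P_refl/P_inc = |Γ|² = 0.437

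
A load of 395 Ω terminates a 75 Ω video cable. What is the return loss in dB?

RL ≈ 3.34 dB

Γ = (395 − 75)/(395 + 75) = 0.681
RL = −20·log₁₀|Γ| = −20·log₁₀(0.681)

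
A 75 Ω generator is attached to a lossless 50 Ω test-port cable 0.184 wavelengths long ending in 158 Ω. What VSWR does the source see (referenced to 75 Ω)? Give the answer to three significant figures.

βl = 2π × 0.184 = 66.2°
tan(βl) = 2.27
Z_in = Z_0·(Z_L + jZ_0·tanβl)/(Z_0 + jZ_L·tanβl) = 18.5 − j19.4 Ω
Γ_s = (Z_in − Z_s)/(Z_in + Z_s) = (-56.5 − j19.4)/(93.5 − j19.4), |Γ_s| = 0.625
VSWR = (1 + |Γ_s|)/(1 − |Γ_s|)

VSWR ≈ 4.34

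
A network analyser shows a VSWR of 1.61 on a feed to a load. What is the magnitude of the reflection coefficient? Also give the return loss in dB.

|Γ| = (S − 1)/(S + 1) = (1.61 − 1)/(1.61 + 1) = 0.61/2.61
RL = −20·log₁₀|Γ| = −20·log₁₀(0.234)

|Γ| ≈ 0.234; return loss ≈ 12.6 dB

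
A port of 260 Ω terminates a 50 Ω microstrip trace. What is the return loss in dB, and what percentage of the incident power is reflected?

Γ = (260 − 50)/(260 + 50) = 0.677
RL = −20·log₁₀(0.677) = 3.38 dB
P_refl/P_inc = |Γ|² = 0.459

RL ≈ 3.38 dB; 45.9% of incident power reflected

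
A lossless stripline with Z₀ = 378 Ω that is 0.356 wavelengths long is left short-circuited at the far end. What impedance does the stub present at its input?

βl = 2π × 0.356 = 128°
tan(βl) = -1.27
For a short-circuited stub, Z_in = jZ_0·tan(βl)

Z_in ≈ −j481 Ω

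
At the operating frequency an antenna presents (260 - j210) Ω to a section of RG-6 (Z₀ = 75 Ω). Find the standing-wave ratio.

VSWR ≈ 5.85

Γ = (Z_L − Z_0)/(Z_L + Z_0) = (185 − j210)/(335 − j210)
|Γ| = 280/395 = 0.708
VSWR = (1 + |Γ|)/(1 − |Γ|) = 1.71/0.292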